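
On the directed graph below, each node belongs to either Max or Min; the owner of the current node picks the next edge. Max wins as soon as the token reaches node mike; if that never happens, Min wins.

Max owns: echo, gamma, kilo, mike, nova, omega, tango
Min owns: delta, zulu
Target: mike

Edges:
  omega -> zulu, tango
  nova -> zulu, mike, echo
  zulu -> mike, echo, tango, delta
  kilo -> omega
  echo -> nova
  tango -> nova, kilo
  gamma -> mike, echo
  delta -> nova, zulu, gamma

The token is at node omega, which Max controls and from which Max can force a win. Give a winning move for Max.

A0 = {mike}
A1: add {gamma, nova} — nova (Max) has nova→mike; gamma (Max) has gamma→mike.
A2: add {echo, tango} — echo (Max) has echo→nova; tango (Max) has tango→nova.
A3: add {omega} — omega (Max) has omega→tango.
A4: add {kilo} — kilo (Max) has kilo→omega.
A5 = A4; e.g. zulu (Min) can still go to delta. Fixed point.
From omega, successor tango is in the attractor (rank 2); the other successor zulu is not.

tango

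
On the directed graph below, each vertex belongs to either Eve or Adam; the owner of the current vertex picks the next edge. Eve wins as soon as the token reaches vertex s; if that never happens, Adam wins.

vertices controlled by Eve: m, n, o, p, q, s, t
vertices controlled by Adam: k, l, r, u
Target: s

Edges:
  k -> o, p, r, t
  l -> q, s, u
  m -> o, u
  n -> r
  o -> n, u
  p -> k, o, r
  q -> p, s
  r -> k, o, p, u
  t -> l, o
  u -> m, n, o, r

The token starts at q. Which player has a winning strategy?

A0 = {s}
A1: add {q} — q (Eve) has q→s.
A2 = A1; e.g. k (Adam) can still go to o. Fixed point.
q ∈ A1, so Eve can force the target.

Eve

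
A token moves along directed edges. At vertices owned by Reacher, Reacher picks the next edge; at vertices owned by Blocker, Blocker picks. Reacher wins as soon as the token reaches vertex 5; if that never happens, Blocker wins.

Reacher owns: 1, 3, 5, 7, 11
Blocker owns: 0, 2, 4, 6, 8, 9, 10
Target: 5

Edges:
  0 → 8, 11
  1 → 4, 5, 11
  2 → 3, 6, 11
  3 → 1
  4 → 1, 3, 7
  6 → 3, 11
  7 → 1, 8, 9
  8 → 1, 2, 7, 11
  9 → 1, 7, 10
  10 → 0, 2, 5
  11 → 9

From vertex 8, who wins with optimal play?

Blocker

A0 = {5}
A1: add {1} — 1 (Reacher) has 1→5.
A2: add {3, 7} — 3 (Reacher) has 3→1; 7 (Reacher) has 7→1.
A3: add {4} — 4 (Blocker): all of {1, 3, 7} already in.
A4 = A3; e.g. 0 (Blocker) can still go to 8. Fixed point.
8 never enters the attractor, so Blocker can avoid the target forever.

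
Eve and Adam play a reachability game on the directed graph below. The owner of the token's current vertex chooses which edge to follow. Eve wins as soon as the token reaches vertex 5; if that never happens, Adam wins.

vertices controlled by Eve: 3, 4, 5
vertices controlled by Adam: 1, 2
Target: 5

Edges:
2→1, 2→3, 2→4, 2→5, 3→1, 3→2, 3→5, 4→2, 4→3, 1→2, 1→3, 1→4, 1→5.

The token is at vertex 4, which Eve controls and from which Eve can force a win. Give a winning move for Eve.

A0 = {5}
A1: add {3} — 3 (Eve) has 3→5.
A2: add {4} — 4 (Eve) has 4→3.
A3 = A2; e.g. 1 (Adam) can still go to 2. Fixed point.
From 4, successor 3 is in the attractor (rank 1); the other successor 2 is not.

3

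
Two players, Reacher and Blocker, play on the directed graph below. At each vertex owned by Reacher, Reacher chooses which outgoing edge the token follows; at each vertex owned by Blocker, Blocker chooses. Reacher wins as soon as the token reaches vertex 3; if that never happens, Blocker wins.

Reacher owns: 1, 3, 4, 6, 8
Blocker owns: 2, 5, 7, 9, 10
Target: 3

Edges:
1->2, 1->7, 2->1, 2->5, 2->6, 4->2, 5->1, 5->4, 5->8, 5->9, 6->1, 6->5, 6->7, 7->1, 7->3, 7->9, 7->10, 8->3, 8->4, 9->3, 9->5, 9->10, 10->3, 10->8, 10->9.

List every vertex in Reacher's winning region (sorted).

A0 = {3}
A1: add {8} — 8 (Reacher) has 8→3.
A2 = A1; e.g. 1 (Reacher) has no edge into A1. Fixed point.
Reacher's winning region = {3, 8}.

3, 8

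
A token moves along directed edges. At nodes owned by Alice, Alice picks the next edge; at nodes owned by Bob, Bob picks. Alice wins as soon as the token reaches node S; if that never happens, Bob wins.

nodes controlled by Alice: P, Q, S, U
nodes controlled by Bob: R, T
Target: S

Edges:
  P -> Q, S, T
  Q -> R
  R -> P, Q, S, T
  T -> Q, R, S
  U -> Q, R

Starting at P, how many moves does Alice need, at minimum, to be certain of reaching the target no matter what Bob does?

A0 = {S}
A1: add {P} — P (Alice) has P→S.
A2 = A1; e.g. Q (Alice) has no edge into A1. Fixed point.
P enters the attractor at level 1, so Alice can force the target in 1 move from there.

1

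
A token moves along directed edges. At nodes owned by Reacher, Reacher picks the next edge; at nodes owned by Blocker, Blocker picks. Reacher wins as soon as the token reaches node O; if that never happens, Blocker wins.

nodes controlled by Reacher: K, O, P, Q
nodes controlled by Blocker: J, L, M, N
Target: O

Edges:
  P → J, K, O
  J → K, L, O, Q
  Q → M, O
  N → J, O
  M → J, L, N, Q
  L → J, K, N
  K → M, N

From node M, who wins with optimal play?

A0 = {O}
A1: add {P, Q} — P (Reacher) has P→O; Q (Reacher) has Q→O.
A2 = A1; e.g. J (Blocker) can still go to K. Fixed point.
M never enters the attractor, so Blocker can avoid the target forever.

Blocker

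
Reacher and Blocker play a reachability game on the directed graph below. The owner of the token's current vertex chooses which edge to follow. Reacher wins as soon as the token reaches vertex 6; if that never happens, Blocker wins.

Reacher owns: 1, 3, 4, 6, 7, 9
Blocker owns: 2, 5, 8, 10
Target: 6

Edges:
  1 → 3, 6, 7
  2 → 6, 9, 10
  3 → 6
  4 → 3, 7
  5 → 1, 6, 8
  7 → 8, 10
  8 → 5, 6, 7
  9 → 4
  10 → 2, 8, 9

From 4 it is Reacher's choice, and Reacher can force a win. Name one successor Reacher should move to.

3

A0 = {6}
A1: add {1, 3} — 1 (Reacher) has 1→6; 3 (Reacher) has 3→6.
A2: add {4} — 4 (Reacher) has 4→3.
A3: add {9} — 9 (Reacher) has 9→4.
A4 = A3; e.g. 2 (Blocker) can still go to 10. Fixed point.
From 4, successor 3 is in the attractor (rank 1); the other successor 7 is not.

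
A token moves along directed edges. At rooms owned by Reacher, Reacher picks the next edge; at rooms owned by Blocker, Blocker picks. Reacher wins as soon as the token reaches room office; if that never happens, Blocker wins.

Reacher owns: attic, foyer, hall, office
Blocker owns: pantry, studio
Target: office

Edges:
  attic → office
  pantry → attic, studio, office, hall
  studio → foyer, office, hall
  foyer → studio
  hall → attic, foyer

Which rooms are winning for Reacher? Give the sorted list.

A0 = {office}
A1: add {attic} — attic (Reacher) has attic→office.
A2: add {hall} — hall (Reacher) has hall→attic.
A3 = A2; e.g. pantry (Blocker) can still go to studio. Fixed point.
Reacher's winning region = {attic, hall, office}.

attic, hall, office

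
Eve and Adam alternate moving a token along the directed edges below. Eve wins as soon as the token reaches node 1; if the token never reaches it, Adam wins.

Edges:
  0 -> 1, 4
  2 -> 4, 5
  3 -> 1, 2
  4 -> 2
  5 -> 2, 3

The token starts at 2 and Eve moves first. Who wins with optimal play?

Adam

Track states (vertex, player-to-move).
A0 = {(1,Eve), (1,Adam)}
A1: add {(0,Eve), (3,Eve)}.
A2 = A1; e.g. (0,Adam) stays out. (2,Eve) never enters ⇒ Adam avoids the target.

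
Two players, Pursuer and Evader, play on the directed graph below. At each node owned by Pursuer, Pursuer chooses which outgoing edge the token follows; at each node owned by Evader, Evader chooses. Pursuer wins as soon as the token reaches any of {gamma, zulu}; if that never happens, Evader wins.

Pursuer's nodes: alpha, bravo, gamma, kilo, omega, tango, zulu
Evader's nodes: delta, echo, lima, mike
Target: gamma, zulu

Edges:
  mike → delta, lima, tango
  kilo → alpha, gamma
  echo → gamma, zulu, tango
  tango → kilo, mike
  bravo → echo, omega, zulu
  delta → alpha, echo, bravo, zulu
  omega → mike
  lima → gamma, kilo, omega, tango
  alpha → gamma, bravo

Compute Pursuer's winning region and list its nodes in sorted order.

alpha, bravo, delta, echo, gamma, kilo, tango, zulu

A0 = {gamma, zulu}
A1: add {alpha, bravo, kilo} — alpha (Pursuer) has alpha→gamma; bravo (Pursuer) has bravo→zulu; kilo (Pursuer) has kilo→gamma.
A2: add {tango} — tango (Pursuer) has tango→kilo.
A3: add {echo} — echo (Evader): all of {gamma, zulu, tango} already in.
A4: add {delta} — delta (Evader): all of {alpha, echo, bravo, zulu} already in.
A5 = A4; e.g. lima (Evader) can still go to omega. Fixed point.
Pursuer's winning region = {alpha, bravo, delta, echo, gamma, kilo, tango, zulu}.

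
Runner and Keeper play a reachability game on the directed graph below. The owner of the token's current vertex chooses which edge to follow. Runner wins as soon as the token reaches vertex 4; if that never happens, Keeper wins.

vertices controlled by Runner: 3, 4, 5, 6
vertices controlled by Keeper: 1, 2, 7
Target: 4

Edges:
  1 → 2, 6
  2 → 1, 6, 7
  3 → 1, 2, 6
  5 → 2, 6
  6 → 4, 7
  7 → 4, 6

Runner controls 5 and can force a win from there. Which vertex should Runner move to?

A0 = {4}
A1: add {6} — 6 (Runner) has 6→4.
A2: add {3, 5, 7} — 3 (Runner) has 3→6; 5 (Runner) has 5→6; 7 (Keeper): all of {4, 6} already in.
A3 = A2; e.g. 1 (Keeper) can still go to 2. Fixed point.
From 5, successor 6 is in the attractor (rank 1); the other successor 2 is not.

6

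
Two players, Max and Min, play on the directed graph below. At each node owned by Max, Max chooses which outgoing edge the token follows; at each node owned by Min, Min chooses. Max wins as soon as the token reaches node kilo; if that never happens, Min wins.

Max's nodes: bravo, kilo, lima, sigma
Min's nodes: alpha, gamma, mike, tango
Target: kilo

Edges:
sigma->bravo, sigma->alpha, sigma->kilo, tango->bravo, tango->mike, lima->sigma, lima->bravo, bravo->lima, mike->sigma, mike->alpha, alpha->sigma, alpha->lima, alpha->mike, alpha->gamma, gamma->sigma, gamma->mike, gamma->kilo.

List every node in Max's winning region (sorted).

bravo, kilo, lima, sigma

A0 = {kilo}
A1: add {sigma} — sigma (Max) has sigma→kilo.
A2: add {lima} — lima (Max) has lima→sigma.
A3: add {bravo} — bravo (Max) has bravo→lima.
A4 = A3; e.g. tango (Min) can still go to mike. Fixed point.
Max's winning region = {bravo, kilo, lima, sigma}.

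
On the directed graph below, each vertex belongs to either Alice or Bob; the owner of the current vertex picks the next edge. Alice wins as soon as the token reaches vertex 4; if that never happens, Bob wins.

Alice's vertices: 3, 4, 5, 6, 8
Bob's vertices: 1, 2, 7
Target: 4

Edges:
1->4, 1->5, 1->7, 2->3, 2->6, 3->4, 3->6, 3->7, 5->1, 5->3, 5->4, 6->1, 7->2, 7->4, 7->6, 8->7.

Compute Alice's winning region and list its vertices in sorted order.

A0 = {4}
A1: add {3, 5} — 3 (Alice) has 3→4; 5 (Alice) has 5→4.
A2 = A1; e.g. 1 (Bob) can still go to 7. Fixed point.
Alice's winning region = {3, 4, 5}.

3, 4, 5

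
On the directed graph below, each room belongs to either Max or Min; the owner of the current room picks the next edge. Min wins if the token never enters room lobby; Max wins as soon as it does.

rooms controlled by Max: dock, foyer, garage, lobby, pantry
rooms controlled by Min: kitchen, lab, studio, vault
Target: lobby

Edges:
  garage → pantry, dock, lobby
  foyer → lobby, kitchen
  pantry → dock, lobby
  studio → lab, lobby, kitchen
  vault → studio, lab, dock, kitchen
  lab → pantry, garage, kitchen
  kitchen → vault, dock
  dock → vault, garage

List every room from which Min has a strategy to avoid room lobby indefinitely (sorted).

kitchen, lab, studio, vault

A0 = {lobby}
A1: add {foyer, garage, pantry} — pantry (Max) has pantry→lobby; garage (Max) has garage→lobby; foyer (Max) has foyer→lobby.
A2: add {dock} — dock (Max) has dock→garage.
A3 = A2; e.g. vault (Min) can still go to studio. Fixed point.
Max's attractor = {dock, foyer, garage, lobby, pantry}; Min avoids the target exactly from the complement.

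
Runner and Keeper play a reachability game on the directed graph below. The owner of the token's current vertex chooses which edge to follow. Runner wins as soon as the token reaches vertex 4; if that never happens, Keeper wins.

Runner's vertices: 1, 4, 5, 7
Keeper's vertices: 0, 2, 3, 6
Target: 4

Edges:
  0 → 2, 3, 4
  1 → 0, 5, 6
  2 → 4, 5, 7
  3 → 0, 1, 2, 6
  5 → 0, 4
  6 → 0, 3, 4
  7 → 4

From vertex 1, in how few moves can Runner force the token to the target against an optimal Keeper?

A0 = {4}
A1: add {5, 7} — 5 (Runner) has 5→4; 7 (Runner) has 7→4.
A2: add {1, 2} — 1 (Runner) has 1→5; 2 (Keeper): all of {4, 5, 7} already in.
A3 = A2; e.g. 0 (Keeper) can still go to 3. Fixed point.
1 enters the attractor at level 2, so Runner can force the target in 2 moves from there.

2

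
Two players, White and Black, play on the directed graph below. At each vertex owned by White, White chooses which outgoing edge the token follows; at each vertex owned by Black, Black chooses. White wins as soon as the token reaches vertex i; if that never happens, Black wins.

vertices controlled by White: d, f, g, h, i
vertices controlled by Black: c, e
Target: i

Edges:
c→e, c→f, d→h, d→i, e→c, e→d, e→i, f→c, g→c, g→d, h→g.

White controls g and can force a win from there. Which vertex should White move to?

A0 = {i}
A1: add {d} — d (White) has d→i.
A2: add {g} — g (White) has g→d.
A3: add {h} — h (White) has h→g.
A4 = A3; e.g. c (Black) can still go to e. Fixed point.
From g, successor d is in the attractor (rank 1); the other successor c is not.

d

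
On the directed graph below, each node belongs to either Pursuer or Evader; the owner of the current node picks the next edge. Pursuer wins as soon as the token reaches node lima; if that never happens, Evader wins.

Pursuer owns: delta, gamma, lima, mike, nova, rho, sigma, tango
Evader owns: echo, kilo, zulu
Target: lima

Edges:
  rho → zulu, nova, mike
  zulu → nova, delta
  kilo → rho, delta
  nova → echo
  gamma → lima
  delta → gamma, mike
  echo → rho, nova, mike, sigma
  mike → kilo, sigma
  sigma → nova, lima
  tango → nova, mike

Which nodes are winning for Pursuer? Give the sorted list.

A0 = {lima}
A1: add {gamma, sigma} — gamma (Pursuer) has gamma→lima; sigma (Pursuer) has sigma→lima.
A2: add {delta, mike} — delta (Pursuer) has delta→gamma; mike (Pursuer) has mike→sigma.
A3: add {rho, tango} — rho (Pursuer) has rho→mike; tango (Pursuer) has tango→mike.
A4: add {kilo} — kilo (Evader): all of {rho, delta} already in.
A5 = A4; e.g. zulu (Evader) can still go to nova. Fixed point.
Pursuer's winning region = {delta, gamma, kilo, lima, mike, rho, sigma, tango}.

delta, gamma, kilo, lima, mike, rho, sigma, tango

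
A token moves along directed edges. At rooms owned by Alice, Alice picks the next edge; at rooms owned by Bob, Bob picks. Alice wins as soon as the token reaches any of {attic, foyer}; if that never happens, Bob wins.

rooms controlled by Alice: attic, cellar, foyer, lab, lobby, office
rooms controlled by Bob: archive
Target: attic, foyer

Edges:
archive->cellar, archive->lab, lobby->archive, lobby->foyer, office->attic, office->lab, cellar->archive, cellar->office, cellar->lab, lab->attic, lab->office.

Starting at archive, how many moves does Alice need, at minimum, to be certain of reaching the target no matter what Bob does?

A0 = {attic, foyer}
A1: add {lab, lobby, office} — lobby (Alice) has lobby→foyer; office (Alice) has office→attic; lab (Alice) has lab→attic.
A2: add {cellar} — cellar (Alice) has cellar→office.
A3: add {archive} — archive (Bob): all of {cellar, lab} already in.
A3 = all vertices. Fixed point.
archive enters the attractor at level 3, so Alice can force the target in 3 moves from there.

3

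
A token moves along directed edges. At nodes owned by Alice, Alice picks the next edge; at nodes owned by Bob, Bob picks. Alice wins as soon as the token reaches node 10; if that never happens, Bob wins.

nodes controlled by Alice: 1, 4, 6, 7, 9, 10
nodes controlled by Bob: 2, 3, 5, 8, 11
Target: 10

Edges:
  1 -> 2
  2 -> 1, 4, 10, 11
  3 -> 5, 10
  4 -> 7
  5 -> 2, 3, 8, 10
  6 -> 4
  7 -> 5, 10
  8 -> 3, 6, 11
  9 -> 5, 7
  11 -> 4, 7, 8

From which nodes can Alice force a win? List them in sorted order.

4, 6, 7, 9, 10

A0 = {10}
A1: add {7} — 7 (Alice) has 7→10.
A2: add {4, 9} — 4 (Alice) has 4→7; 9 (Alice) has 9→7.
A3: add {6} — 6 (Alice) has 6→4.
A4 = A3; e.g. 1 (Alice) has no edge into A3. Fixed point.
Alice's winning region = {4, 6, 7, 9, 10}.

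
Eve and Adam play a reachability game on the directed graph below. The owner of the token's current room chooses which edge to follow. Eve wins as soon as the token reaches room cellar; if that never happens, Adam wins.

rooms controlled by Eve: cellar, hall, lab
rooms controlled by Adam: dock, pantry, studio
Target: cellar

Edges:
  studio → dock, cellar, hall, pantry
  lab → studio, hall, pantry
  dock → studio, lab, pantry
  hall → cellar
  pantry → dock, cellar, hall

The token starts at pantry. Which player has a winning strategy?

Adam

A0 = {cellar}
A1: add {hall} — hall (Eve) has hall→cellar.
A2: add {lab} — lab (Eve) has lab→hall.
A3 = A2; e.g. studio (Adam) can still go to dock. Fixed point.
pantry never enters the attractor, so Adam can avoid the target forever.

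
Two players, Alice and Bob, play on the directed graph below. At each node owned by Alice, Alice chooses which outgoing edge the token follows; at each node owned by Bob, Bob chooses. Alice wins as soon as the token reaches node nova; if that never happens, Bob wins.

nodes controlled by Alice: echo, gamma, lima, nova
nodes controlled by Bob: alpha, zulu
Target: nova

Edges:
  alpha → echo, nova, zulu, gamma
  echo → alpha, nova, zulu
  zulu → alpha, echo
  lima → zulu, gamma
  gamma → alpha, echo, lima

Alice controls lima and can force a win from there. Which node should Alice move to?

A0 = {nova}
A1: add {echo} — echo (Alice) has echo→nova.
A2: add {gamma} — gamma (Alice) has gamma→echo.
A3: add {lima} — lima (Alice) has lima→gamma.
A4 = A3; e.g. alpha (Bob) can still go to zulu. Fixed point.
From lima, successor gamma is in the attractor (rank 2); the other successor zulu is not.

gamma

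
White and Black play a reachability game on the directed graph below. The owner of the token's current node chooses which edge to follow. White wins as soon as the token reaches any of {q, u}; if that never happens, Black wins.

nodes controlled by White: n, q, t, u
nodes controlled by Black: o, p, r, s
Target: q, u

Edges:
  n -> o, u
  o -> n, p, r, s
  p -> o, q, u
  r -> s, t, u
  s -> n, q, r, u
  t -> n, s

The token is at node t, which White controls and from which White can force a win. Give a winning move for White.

A0 = {q, u}
A1: add {n} — n (White) has n→u.
A2: add {t} — t (White) has t→n.
A3 = A2; e.g. o (Black) can still go to p. Fixed point.
From t, successor n is in the attractor (rank 1); the other successor s is not.

n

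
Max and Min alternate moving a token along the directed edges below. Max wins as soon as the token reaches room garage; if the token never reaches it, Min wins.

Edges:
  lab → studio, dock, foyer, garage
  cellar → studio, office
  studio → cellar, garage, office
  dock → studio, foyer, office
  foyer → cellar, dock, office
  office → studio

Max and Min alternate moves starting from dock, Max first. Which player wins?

Track states (vertex, player-to-move).
A0 = {(garage,Max), (garage,Min)}
A1: add {(lab,Max), (studio,Max)}.
A2: add {(office,Min)}.
A3: add {(cellar,Max), (dock,Max), (foyer,Max)}.
(dock,Max) ∈ A3 ⇒ Max forces the target.

Max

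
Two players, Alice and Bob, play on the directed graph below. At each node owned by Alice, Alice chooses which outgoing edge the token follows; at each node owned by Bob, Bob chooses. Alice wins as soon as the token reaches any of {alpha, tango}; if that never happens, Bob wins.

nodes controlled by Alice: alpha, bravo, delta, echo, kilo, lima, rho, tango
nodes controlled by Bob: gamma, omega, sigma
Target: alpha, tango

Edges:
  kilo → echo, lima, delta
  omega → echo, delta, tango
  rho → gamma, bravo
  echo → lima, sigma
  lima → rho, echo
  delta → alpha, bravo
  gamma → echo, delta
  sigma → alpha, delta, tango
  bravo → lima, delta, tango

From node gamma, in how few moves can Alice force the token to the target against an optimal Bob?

4

A0 = {alpha, tango}
A1: add {bravo, delta} — delta (Alice) has delta→alpha; bravo (Alice) has bravo→tango.
A2: add {kilo, rho, sigma} — kilo (Alice) has kilo→delta; rho (Alice) has rho→bravo; sigma (Bob): all of {alpha, delta, tango} already in.
A3: add {echo, lima} — echo (Alice) has echo→sigma; lima (Alice) has lima→rho.
A4: add {gamma, omega} — omega (Bob): all of {echo, delta, tango} already in; gamma (Bob): all of {echo, delta} already in.
A4 = all vertices. Fixed point.
gamma enters the attractor at level 4, so Alice can force the target in 4 moves from there.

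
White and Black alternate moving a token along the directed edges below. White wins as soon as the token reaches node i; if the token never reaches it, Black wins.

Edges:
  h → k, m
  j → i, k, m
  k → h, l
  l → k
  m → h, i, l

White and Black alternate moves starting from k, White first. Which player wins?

Black

Track states (vertex, player-to-move).
A0 = {(i,White), (i,Black)}
A1: add {(j,White), (m,White)}.
A2 = A1; e.g. (h,White) stays out. (k,White) never enters ⇒ Black avoids the target.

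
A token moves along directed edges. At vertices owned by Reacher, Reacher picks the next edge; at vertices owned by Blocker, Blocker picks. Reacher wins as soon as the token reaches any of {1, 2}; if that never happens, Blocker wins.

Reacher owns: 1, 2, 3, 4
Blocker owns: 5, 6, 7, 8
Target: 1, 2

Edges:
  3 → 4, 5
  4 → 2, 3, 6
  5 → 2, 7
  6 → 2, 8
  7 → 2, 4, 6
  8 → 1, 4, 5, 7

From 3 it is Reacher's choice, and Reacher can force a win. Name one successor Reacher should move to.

A0 = {1, 2}
A1: add {4} — 4 (Reacher) has 4→2.
A2: add {3} — 3 (Reacher) has 3→4.
A3 = A2; e.g. 5 (Blocker) can still go to 7. Fixed point.
From 3, successor 4 is in the attractor (rank 1); the other successor 5 is not.

4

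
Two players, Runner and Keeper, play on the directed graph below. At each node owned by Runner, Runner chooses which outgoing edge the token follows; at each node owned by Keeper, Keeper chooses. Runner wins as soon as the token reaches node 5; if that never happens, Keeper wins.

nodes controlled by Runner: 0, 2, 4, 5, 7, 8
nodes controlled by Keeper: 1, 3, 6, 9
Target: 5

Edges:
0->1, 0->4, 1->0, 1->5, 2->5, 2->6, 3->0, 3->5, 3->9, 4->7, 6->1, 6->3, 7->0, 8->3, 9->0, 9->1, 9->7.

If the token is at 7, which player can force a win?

Keeper

A0 = {5}
A1: add {2} — 2 (Runner) has 2→5.
A2 = A1; e.g. 0 (Runner) has no edge into A1. Fixed point.
7 never enters the attractor, so Keeper can avoid the target forever.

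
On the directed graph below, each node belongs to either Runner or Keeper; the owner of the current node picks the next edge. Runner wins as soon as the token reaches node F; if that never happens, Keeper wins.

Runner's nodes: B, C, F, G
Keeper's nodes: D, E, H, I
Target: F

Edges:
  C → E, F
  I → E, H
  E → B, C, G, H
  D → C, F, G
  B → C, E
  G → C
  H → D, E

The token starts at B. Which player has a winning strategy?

A0 = {F}
A1: add {C} — C (Runner) has C→F.
A2: add {B, G} — B (Runner) has B→C; G (Runner) has G→C.
B ∈ A2, so Runner can force the target.

Runner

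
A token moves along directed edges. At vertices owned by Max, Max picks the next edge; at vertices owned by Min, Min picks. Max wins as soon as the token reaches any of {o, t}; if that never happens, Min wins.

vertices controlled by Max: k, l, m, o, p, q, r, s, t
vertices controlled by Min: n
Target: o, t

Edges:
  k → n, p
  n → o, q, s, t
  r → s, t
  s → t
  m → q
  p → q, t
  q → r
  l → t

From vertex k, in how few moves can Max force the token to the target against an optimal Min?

A0 = {o, t}
A1: add {l, p, r, s} — l (Max) has l→t; p (Max) has p→t; r (Max) has r→t; s (Max) has s→t.
A2: add {k, q} — k (Max) has k→p; q (Max) has q→r.
k enters the attractor at level 2, so Max can force the target in 2 moves from there.

2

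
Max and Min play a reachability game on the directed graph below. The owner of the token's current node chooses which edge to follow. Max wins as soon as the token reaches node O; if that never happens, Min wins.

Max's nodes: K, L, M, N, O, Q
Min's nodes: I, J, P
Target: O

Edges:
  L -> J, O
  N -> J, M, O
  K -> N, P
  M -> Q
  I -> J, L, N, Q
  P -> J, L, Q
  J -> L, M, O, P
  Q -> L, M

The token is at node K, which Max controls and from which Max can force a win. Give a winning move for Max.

N

A0 = {O}
A1: add {L, N} — L (Max) has L→O; N (Max) has N→O.
A2: add {K, Q} — K (Max) has K→N; Q (Max) has Q→L.
A3: add {M} — M (Max) has M→Q.
A4 = A3; e.g. I (Min) can still go to J. Fixed point.
From K, successor N is in the attractor (rank 1); the other successor P is not.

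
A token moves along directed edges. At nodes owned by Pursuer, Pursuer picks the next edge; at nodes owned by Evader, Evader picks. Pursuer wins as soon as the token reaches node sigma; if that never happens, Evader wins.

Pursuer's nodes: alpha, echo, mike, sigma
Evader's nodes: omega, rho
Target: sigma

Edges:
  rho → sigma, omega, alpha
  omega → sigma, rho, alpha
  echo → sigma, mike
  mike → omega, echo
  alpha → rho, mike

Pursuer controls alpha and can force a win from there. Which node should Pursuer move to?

A0 = {sigma}
A1: add {echo} — echo (Pursuer) has echo→sigma.
A2: add {mike} — mike (Pursuer) has mike→echo.
A3: add {alpha} — alpha (Pursuer) has alpha→mike.
A4 = A3; e.g. rho (Evader) can still go to omega. Fixed point.
From alpha, successor mike is in the attractor (rank 2); the other successor rho is not.

mike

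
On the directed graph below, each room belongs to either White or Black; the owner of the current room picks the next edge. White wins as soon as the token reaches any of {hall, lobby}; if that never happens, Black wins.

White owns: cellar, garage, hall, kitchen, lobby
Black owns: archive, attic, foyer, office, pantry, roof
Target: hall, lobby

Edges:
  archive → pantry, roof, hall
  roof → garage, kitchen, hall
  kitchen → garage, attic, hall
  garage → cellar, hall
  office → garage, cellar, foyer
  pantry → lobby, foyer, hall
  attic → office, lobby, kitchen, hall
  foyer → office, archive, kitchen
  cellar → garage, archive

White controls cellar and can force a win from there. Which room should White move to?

garage

A0 = {hall, lobby}
A1: add {garage, kitchen} — garage (White) has garage→hall; kitchen (White) has kitchen→hall.
A2: add {cellar, roof} — cellar (White) has cellar→garage; roof (Black): all of {garage, kitchen, hall} already in.
A3 = A2; e.g. office (Black) can still go to foyer. Fixed point.
From cellar, successor garage is in the attractor (rank 1); the other successor archive is not.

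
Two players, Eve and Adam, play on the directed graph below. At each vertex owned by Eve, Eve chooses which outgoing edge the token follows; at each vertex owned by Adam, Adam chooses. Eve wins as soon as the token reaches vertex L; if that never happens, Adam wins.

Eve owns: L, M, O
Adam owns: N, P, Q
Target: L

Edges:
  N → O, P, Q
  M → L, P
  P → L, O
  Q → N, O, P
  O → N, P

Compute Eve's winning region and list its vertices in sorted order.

L, M

A0 = {L}
A1: add {M} — M (Eve) has M→L.
A2 = A1; e.g. N (Adam) can still go to O. Fixed point.
Eve's winning region = {L, M}.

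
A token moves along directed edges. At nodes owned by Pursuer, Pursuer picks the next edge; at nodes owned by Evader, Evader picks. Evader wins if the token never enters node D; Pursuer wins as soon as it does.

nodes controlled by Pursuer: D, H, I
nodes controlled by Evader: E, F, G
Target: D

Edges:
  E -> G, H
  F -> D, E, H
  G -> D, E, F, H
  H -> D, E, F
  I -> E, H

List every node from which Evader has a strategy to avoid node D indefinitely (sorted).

E, F, G

A0 = {D}
A1: add {H} — H (Pursuer) has H→D.
A2: add {I} — I (Pursuer) has I→H.
A3 = A2; e.g. E (Evader) can still go to G. Fixed point.
Pursuer's attractor = {D, H, I}; Evader avoids the target exactly from the complement.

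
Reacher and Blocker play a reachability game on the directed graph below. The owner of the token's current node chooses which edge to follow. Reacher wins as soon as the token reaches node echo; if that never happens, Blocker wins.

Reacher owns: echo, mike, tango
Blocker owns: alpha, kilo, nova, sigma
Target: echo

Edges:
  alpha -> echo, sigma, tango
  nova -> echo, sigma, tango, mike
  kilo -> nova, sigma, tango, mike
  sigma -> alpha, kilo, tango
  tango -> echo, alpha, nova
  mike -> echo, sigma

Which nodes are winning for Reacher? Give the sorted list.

A0 = {echo}
A1: add {mike, tango} — tango (Reacher) has tango→echo; mike (Reacher) has mike→echo.
A2 = A1; e.g. alpha (Blocker) can still go to sigma. Fixed point.
Reacher's winning region = {echo, mike, tango}.

echo, mike, tango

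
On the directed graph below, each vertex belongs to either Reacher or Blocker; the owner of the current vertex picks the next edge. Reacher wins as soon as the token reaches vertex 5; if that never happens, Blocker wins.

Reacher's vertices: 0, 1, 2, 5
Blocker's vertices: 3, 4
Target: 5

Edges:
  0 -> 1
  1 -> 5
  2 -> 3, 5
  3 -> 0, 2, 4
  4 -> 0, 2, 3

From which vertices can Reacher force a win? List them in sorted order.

0, 1, 2, 5

A0 = {5}
A1: add {1, 2} — 1 (Reacher) has 1→5; 2 (Reacher) has 2→5.
A2: add {0} — 0 (Reacher) has 0→1.
A3 = A2; e.g. 3 (Blocker) can still go to 4. Fixed point.
Reacher's winning region = {0, 1, 2, 5}.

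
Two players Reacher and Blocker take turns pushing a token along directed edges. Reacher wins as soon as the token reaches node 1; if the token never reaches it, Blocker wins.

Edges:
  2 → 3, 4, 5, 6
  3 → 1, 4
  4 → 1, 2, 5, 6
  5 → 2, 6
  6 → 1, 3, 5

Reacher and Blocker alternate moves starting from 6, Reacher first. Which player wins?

Reacher

Track states (vertex, player-to-move).
A0 = {(1,Reacher), (1,Blocker)}
A1: add {(3,Reacher), (4,Reacher), (6,Reacher)}.
(6,Reacher) ∈ A1 ⇒ Reacher forces the target.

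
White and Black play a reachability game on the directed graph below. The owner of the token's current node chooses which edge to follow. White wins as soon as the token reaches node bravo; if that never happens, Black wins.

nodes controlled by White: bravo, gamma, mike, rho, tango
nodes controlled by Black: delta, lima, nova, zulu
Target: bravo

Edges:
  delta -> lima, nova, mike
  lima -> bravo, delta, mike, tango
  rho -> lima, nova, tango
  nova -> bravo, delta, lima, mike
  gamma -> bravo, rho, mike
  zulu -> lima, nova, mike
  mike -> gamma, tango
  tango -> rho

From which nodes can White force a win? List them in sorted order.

bravo, gamma, mike

A0 = {bravo}
A1: add {gamma} — gamma (White) has gamma→bravo.
A2: add {mike} — mike (White) has mike→gamma.
A3 = A2; e.g. delta (Black) can still go to lima. Fixed point.
White's winning region = {bravo, gamma, mike}.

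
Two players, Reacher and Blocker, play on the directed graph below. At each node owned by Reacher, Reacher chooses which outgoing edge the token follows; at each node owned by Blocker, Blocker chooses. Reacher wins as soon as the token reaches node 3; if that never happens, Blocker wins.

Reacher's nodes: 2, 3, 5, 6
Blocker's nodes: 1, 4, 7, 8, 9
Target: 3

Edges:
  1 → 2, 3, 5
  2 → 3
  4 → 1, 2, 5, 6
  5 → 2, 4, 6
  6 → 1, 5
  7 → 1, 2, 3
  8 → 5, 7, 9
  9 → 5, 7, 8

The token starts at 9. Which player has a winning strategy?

Blocker

A0 = {3}
A1: add {2} — 2 (Reacher) has 2→3.
A2: add {5} — 5 (Reacher) has 5→2.
A3: add {1, 6} — 1 (Blocker): all of {2, 3, 5} already in; 6 (Reacher) has 6→5.
A4: add {4, 7} — 4 (Blocker): all of {1, 2, 5, 6} already in; 7 (Blocker): all of {1, 2, 3} already in.
A5 = A4; e.g. 8 (Blocker) can still go to 9. Fixed point.
9 never enters the attractor, so Blocker can avoid the target forever.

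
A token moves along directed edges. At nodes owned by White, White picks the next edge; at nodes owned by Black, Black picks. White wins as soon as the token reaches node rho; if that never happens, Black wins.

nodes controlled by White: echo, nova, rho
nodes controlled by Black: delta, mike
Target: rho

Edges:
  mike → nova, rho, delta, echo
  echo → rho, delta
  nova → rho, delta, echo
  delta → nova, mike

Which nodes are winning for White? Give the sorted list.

A0 = {rho}
A1: add {echo, nova} — nova (White) has nova→rho; echo (White) has echo→rho.
A2 = A1; e.g. mike (Black) can still go to delta. Fixed point.
White's winning region = {echo, nova, rho}.

echo, nova, rho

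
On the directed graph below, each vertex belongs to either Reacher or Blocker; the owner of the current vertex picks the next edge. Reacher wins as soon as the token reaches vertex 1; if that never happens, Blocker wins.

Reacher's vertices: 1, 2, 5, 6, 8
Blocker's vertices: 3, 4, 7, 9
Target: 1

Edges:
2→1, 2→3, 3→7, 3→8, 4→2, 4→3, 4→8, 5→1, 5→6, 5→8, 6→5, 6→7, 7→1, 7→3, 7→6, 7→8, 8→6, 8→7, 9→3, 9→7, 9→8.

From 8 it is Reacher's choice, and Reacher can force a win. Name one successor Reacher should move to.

6

A0 = {1}
A1: add {2, 5} — 2 (Reacher) has 2→1; 5 (Reacher) has 5→1.
A2: add {6} — 6 (Reacher) has 6→5.
A3: add {8} — 8 (Reacher) has 8→6.
A4 = A3; e.g. 3 (Blocker) can still go to 7. Fixed point.
From 8, successor 6 is in the attractor (rank 2); the other successor 7 is not.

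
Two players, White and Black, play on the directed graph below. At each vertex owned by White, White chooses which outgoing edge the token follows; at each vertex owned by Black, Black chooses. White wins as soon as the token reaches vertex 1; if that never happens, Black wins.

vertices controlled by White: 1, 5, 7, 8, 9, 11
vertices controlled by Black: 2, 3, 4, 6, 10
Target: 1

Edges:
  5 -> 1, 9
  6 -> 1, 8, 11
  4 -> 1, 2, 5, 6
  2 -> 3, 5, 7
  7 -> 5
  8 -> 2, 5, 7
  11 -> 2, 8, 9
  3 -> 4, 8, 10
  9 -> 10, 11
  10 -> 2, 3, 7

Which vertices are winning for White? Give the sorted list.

A0 = {1}
A1: add {5} — 5 (White) has 5→1.
A2: add {7, 8} — 7 (White) has 7→5; 8 (White) has 8→5.
A3: add {11} — 11 (White) has 11→8.
A4: add {6, 9} — 6 (Black): all of {1, 8, 11} already in; 9 (White) has 9→11.
A5 = A4; e.g. 2 (Black) can still go to 3. Fixed point.
White's winning region = {1, 5, 6, 7, 8, 9, 11}.

1, 5, 6, 7, 8, 9, 11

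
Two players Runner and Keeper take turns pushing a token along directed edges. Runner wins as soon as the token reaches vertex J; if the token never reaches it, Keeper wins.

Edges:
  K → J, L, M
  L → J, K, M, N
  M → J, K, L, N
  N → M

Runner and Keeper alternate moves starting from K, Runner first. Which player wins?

Track states (vertex, player-to-move).
A0 = {(J,Runner), (J,Keeper)}
A1: add {(K,Runner), (L,Runner), (M,Runner)}.
(K,Runner) ∈ A1 ⇒ Runner forces the target.

Runner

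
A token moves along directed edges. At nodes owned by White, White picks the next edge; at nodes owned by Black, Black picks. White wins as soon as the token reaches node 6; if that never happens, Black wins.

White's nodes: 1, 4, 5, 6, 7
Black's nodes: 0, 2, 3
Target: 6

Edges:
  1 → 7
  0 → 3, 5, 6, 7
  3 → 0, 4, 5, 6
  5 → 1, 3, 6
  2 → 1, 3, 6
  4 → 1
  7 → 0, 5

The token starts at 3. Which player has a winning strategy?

Black

A0 = {6}
A1: add {5} — 5 (White) has 5→6.
A2: add {7} — 7 (White) has 7→5.
A3: add {1} — 1 (White) has 1→7.
A4: add {4} — 4 (White) has 4→1.
A5 = A4; e.g. 0 (Black) can still go to 3. Fixed point.
3 never enters the attractor, so Black can avoid the target forever.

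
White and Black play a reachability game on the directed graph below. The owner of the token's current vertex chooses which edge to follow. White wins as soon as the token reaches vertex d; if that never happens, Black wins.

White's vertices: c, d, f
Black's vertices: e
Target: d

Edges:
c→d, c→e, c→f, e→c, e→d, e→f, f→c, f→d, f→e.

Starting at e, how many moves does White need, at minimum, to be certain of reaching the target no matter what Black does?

2

A0 = {d}
A1: add {c, f} — c (White) has c→d; f (White) has f→d.
A2: add {e} — e (Black): all of {c, d, f} already in.
A2 = all vertices. Fixed point.
e enters the attractor at level 2, so White can force the target in 2 moves from there.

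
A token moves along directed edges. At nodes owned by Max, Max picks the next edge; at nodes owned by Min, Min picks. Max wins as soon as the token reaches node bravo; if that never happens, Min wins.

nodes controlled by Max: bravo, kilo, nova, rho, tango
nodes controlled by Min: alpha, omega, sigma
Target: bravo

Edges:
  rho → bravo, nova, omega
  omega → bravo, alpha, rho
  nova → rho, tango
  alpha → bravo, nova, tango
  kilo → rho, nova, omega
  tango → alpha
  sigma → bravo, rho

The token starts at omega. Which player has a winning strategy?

A0 = {bravo}
A1: add {rho} — rho (Max) has rho→bravo.
A2: add {kilo, nova, sigma} — kilo (Max) has kilo→rho; sigma (Min): all of {bravo, rho} already in; nova (Max) has nova→rho.
A3 = A2; e.g. alpha (Min) can still go to tango. Fixed point.
omega never enters the attractor, so Min can avoid the target forever.

Min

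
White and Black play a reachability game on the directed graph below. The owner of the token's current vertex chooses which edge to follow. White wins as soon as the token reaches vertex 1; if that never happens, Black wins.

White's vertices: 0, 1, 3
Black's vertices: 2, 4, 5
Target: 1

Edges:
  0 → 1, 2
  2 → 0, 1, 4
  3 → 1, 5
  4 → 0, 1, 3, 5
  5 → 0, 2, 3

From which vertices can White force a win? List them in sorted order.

0, 1, 3

A0 = {1}
A1: add {0, 3} — 0 (White) has 0→1; 3 (White) has 3→1.
A2 = A1; e.g. 2 (Black) can still go to 4. Fixed point.
White's winning region = {0, 1, 3}.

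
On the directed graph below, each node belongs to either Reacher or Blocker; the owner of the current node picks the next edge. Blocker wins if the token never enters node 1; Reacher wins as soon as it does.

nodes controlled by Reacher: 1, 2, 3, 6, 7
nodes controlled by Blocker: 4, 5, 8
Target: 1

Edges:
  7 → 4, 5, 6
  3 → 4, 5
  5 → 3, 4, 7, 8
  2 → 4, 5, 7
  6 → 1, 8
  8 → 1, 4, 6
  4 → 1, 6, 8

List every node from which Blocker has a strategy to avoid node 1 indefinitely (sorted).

3, 4, 5, 8

A0 = {1}
A1: add {6} — 6 (Reacher) has 6→1.
A2: add {7} — 7 (Reacher) has 7→6.
A3: add {2} — 2 (Reacher) has 2→7.
A4 = A3; e.g. 3 (Reacher) has no edge into A3. Fixed point.
Reacher's attractor = {1, 2, 6, 7}; Blocker avoids the target exactly from the complement.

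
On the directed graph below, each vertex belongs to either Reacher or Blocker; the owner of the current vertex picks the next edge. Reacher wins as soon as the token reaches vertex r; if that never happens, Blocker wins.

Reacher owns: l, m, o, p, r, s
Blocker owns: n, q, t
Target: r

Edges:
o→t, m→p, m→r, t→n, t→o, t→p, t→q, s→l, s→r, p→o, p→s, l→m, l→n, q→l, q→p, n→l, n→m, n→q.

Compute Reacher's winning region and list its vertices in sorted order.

A0 = {r}
A1: add {m, s} — m (Reacher) has m→r; s (Reacher) has s→r.
A2: add {l, p} — l (Reacher) has l→m; p (Reacher) has p→s.
A3: add {q} — q (Blocker): all of {l, p} already in.
A4: add {n} — n (Blocker): all of {l, m, q} already in.
A5 = A4; e.g. o (Reacher) has no edge into A4. Fixed point.
Reacher's winning region = {l, m, n, p, q, r, s}.

l, m, n, p, q, r, s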